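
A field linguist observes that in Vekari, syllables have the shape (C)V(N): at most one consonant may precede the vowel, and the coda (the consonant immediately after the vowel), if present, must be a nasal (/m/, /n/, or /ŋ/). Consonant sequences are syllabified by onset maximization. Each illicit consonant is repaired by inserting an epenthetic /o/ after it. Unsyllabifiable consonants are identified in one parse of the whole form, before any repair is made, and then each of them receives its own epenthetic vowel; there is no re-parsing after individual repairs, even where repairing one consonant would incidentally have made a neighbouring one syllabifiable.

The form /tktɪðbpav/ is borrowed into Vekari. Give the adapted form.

tokotɪðobopavo

The consonants /t/, /k/, /ð/, /b/, /v/ cannot be parsed into a legal (C)V(N) syllable (only a nasal (/m/, /n/, or /ŋ/) is licensed in coda position; onsets are limited to one consonant).
Each unlicensed consonant becomes the onset of a new syllable: /t/ → /to/, /k/ → /ko/, /ð/ → /ðo/, /b/ → /bo/, /v/ → /vo/.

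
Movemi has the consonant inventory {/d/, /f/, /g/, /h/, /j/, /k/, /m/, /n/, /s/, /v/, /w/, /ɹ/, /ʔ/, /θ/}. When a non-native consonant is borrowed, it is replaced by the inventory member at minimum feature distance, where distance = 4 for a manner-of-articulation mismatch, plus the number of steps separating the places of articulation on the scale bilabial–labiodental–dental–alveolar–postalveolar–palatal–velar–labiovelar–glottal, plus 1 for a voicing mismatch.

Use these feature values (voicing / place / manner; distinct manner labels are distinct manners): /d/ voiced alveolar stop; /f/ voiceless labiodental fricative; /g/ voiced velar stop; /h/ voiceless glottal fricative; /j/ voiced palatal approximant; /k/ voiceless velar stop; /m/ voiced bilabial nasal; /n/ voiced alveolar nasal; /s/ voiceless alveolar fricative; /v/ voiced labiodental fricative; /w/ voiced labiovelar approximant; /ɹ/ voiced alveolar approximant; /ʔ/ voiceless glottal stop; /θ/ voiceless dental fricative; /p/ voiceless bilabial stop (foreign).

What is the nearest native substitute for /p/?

/d/ is closest: same manner (stop), place distance 3 (bilabial→alveolar), voicing differs (+1); total 4. Next closest is /f/ at distance 5.

d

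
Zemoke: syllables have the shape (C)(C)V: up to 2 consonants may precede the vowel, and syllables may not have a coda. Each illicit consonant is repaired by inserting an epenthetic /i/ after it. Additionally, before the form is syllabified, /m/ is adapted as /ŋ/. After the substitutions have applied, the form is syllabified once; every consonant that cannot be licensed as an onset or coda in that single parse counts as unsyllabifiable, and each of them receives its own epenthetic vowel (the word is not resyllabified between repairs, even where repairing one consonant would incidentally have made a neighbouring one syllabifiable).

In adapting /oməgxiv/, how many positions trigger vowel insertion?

After substitution the input is /oŋəgxiv/.
The unsyllabifiable consonants are /v/; each receives one epenthetic vowel.

1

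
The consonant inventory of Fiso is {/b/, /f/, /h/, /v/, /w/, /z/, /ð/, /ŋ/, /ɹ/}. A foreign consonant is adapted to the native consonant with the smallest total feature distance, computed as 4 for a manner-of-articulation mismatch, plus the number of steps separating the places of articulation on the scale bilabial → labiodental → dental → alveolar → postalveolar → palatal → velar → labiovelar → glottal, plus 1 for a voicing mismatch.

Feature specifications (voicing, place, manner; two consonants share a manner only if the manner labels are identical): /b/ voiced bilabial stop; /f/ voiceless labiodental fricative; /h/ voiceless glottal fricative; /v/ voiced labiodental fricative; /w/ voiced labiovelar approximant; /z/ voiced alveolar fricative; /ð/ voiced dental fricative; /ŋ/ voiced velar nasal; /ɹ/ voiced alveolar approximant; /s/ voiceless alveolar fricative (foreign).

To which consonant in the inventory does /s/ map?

/z/ is closest: same manner (fricative), place distance 0 (alveolar→alveolar), voicing differs (+1); total 1. Next closest is /f/ at distance 2.

z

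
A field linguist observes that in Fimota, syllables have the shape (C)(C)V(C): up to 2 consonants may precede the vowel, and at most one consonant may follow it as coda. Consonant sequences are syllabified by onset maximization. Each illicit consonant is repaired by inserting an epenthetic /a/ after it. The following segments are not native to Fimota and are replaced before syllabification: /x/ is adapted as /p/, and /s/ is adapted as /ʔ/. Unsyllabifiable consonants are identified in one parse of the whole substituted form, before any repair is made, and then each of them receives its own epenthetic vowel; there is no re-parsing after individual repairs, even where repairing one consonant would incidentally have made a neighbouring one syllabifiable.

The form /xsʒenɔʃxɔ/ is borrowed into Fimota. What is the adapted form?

paʔʒenɔʃpɔ

Substitution: /x/ → /p/, /s/ → /ʔ/, giving /pʔʒenɔʃpɔ/.
Under (C)(C)V(C), the unsyllabifiable consonants are /p/ (at most one coda consonant is licensed; onsets may contain at most 2 consonants).
Each unlicensed consonant becomes the onset of a new syllable: /p/ → /pa/.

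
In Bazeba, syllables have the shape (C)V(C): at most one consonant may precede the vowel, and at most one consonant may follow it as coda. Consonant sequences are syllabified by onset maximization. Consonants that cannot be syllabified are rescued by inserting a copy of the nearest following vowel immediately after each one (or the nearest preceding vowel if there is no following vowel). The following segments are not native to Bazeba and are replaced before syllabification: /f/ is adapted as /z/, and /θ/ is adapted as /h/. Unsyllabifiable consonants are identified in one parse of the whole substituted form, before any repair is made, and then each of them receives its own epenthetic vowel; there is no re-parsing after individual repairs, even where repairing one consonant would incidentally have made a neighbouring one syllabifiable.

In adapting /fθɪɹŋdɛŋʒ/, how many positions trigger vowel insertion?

After substitution the input is /zhɪɹŋdɛŋʒ/.
The unsyllabifiable consonants are /z/, /ŋ/, /ʒ/; each receives one epenthetic vowel.

3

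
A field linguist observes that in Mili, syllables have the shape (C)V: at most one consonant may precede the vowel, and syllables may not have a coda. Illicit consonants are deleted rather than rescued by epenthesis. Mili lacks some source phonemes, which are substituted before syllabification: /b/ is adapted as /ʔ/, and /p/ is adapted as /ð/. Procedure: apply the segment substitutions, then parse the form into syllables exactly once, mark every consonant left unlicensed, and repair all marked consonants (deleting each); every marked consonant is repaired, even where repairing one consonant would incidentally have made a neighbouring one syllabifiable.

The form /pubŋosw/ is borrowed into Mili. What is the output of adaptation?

ðuŋo

Substitution: /p/ → /ð/, /b/ → /ʔ/, giving /ðuʔŋosw/.
The consonants /ʔ/, /s/, /w/ cannot be parsed into a legal (C)V syllable (no codas are permitted; onsets are limited to one consonant).
Deleting the stranded consonants removes /ʔ/, /s/, /w/.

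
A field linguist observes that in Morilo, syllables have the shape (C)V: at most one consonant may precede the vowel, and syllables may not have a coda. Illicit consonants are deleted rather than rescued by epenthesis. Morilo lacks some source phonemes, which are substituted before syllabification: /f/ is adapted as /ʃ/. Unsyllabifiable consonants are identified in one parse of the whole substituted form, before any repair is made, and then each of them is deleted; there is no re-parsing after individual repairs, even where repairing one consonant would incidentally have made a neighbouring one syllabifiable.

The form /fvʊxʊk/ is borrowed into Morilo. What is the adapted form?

Substitution: /f/ → /ʃ/, giving /ʃvʊxʊk/.
The consonants /ʃ/, /k/ cannot be parsed into a legal (C)V syllable (no codas are permitted; onsets are limited to one consonant).
Each unlicensed consonant is deleted: /ʃ/, /k/.

vʊxʊ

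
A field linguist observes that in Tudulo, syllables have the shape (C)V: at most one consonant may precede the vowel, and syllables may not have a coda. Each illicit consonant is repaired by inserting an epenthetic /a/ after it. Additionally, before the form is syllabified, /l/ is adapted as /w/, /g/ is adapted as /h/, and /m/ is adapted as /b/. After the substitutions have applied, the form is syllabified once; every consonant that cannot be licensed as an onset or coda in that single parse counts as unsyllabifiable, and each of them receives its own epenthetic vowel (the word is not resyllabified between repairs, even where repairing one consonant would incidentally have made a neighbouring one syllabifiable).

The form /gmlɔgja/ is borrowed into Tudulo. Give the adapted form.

habawɔhaja

Substitution: /g/ → /h/, /m/ → /b/, /l/ → /w/, giving /hbwɔhja/.
Under (C)V, the unsyllabifiable consonants are /h/, /b/, /h/ (no codas are permitted; onsets are limited to one consonant).
Epenthesis after each stranded consonant: /h/ → /ha/, /b/ → /ba/, /h/ → /ha/.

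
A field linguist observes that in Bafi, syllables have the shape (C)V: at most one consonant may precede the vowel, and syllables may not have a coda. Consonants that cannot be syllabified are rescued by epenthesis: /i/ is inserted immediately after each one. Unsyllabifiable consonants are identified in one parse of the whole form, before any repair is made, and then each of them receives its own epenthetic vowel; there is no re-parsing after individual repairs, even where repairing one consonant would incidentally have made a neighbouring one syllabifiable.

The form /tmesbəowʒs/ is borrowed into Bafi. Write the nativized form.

timesibəowiʒisi

Syllabifying with onset maximization leaves /t/, /s/, /w/, /ʒ/, /s/ stranded (no codas are permitted; onsets are limited to one consonant).
Epenthesis after each stranded consonant: /t/ → /ti/, /s/ → /si/, /w/ → /wi/, /ʒ/ → /ʒi/, /s/ → /si/.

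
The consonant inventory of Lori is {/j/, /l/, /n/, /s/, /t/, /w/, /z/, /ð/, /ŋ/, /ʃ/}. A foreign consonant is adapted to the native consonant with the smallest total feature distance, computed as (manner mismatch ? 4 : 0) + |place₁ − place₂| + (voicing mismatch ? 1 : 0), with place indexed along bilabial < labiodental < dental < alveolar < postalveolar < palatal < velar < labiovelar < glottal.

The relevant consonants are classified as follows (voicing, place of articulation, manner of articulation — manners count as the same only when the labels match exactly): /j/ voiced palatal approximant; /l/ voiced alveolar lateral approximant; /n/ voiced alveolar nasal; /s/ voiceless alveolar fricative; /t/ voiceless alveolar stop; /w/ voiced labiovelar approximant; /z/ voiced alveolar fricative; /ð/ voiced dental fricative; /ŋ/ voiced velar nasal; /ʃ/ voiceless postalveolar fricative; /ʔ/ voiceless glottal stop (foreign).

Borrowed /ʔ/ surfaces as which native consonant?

/t/ is closest: same manner (stop), place distance 5 (glottal→alveolar), same voicing; total 5. Next closest is /w/ at distance 6.

t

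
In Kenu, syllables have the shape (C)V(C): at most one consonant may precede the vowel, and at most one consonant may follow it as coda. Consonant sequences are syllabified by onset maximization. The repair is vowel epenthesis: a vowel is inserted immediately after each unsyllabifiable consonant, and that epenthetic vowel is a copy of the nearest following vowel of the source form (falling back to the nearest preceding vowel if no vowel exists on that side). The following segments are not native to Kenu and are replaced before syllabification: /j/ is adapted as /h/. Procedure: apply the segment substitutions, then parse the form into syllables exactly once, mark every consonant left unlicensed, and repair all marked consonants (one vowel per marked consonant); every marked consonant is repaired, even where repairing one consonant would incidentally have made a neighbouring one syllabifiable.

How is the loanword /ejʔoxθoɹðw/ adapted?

Substitution: /j/ → /h/, giving /ehʔoxθoɹðw/.
Syllabifying with onset maximization leaves /ð/, /w/ stranded (at most one coda consonant is licensed; onsets are limited to one consonant).
Epenthesis after each stranded consonant: /ð/ → /ðo/, /w/ → /wo/.

ehʔoxθoɹðowo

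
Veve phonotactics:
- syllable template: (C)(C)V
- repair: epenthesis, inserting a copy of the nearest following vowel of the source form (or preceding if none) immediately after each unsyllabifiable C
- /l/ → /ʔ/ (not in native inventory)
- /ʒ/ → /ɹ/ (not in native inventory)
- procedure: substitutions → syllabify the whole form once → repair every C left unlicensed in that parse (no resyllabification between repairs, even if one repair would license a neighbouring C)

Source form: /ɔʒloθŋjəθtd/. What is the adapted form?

ɔɹʔoθəŋjəθətədə

Substitution: /ʒ/ → /ɹ/, /l/ → /ʔ/, giving /ɔɹʔoθŋjəθtd/.
Under (C)(C)V, the unsyllabifiable consonants are /θ/, /θ/, /t/, /d/ (no codas are permitted; onsets may contain at most 2 consonants).
Epenthesis after each stranded consonant: /θ/ → /θə/, /θ/ → /θə/, /t/ → /tə/, /d/ → /də/.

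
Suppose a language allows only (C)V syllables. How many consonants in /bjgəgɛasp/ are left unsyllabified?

Syllabifying with onset maximization leaves /b/, /j/, /s/, /p/ stranded (no codas are permitted; onsets are limited to one consonant).

4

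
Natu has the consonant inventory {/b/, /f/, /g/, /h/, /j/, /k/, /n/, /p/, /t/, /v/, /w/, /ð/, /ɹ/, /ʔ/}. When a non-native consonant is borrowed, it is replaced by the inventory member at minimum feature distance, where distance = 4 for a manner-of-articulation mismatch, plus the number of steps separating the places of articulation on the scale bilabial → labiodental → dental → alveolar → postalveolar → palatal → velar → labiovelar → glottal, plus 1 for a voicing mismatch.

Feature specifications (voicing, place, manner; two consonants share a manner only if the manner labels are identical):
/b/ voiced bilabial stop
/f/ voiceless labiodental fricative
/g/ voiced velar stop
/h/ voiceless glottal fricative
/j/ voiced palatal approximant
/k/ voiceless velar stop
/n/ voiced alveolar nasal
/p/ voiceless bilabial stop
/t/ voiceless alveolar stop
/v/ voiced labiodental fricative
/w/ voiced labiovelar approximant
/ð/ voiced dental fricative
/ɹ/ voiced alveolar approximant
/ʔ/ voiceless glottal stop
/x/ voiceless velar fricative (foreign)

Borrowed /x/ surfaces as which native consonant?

h

/h/ is closest: same manner (fricative), place distance 2 (velar→glottal), same voicing; total 2. Next closest is /k/ at distance 4.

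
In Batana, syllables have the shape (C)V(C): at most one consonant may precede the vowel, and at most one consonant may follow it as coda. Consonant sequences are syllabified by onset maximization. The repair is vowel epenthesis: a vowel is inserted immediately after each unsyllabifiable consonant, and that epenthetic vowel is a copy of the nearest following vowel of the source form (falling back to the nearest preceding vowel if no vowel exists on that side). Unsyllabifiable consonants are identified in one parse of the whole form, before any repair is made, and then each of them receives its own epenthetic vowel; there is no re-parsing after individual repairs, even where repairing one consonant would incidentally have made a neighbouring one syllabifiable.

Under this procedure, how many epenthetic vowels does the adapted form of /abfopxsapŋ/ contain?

2

The unsyllabifiable consonants are /x/, /ŋ/; each receives one epenthetic vowel.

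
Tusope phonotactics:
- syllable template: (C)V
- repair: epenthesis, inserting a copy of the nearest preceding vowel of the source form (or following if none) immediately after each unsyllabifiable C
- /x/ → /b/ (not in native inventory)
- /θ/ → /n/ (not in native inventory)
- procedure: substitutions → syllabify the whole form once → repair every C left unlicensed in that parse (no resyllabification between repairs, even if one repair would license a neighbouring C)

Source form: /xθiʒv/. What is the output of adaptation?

Substitution: /x/ → /b/, /θ/ → /n/, giving /bniʒv/.
Under (C)V, the unsyllabifiable consonants are /b/, /ʒ/, /v/ (no codas are permitted; onsets are limited to one consonant).
Epenthesis after each stranded consonant: /b/ → /bi/, /ʒ/ → /ʒi/, /v/ → /vi/.

biniʒivi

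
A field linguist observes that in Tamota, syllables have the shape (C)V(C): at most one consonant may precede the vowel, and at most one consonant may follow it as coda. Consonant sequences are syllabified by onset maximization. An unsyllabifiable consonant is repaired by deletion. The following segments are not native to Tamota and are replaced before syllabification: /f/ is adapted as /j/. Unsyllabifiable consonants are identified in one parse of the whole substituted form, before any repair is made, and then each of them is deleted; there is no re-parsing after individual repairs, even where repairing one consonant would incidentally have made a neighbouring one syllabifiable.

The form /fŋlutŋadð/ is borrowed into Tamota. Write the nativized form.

lutŋad

Substitution: /f/ → /j/, giving /jŋlutŋadð/.
Under (C)V(C), the unsyllabifiable consonants are /j/, /ŋ/, /ð/ (at most one coda consonant is licensed; onsets are limited to one consonant).
Deleting the stranded consonants removes /j/, /ŋ/, /ð/.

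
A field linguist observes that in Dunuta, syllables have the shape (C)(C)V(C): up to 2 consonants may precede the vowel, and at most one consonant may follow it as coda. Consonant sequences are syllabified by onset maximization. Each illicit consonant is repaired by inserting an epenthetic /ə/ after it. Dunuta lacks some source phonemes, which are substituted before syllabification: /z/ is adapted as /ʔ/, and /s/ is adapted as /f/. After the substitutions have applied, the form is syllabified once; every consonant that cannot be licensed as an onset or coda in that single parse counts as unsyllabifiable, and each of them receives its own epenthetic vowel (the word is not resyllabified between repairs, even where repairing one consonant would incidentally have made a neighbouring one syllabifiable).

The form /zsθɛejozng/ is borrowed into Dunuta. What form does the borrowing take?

ʔəfθɛejoʔnəgə

Substitution: /z/ → /ʔ/, /s/ → /f/, giving /ʔfθɛejoʔng/.
The consonants /ʔ/, /n/, /g/ cannot be parsed into a legal (C)(C)V(C) syllable (at most one coda consonant is licensed; onsets may contain at most 2 consonants).
Epenthesis after each stranded consonant: /ʔ/ → /ʔə/, /n/ → /nə/, /g/ → /gə/.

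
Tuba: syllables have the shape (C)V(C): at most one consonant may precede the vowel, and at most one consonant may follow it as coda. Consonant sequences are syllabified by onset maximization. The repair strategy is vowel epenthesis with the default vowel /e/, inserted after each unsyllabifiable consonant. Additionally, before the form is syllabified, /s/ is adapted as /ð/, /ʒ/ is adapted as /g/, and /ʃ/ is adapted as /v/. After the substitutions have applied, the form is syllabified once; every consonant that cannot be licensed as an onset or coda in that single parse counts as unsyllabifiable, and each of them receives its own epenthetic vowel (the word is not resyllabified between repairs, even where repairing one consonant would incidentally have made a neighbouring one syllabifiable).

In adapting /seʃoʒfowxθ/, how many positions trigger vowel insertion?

2

After substitution the input is /ðevogfowxθ/.
The unsyllabifiable consonants are /x/, /θ/; each receives one epenthetic vowel.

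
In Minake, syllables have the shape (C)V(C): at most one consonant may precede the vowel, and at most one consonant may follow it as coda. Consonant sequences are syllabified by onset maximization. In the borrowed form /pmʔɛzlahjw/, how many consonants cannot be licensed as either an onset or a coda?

4

Syllabifying with onset maximization leaves /p/, /m/, /j/, /w/ stranded (at most one coda consonant is licensed; onsets are limited to one consonant).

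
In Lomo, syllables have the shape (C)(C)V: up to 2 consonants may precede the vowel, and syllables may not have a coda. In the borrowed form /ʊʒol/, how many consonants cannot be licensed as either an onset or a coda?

1

The consonants /l/ cannot be parsed into a legal (C)(C)V syllable (no codas are permitted; onsets may contain at most 2 consonants).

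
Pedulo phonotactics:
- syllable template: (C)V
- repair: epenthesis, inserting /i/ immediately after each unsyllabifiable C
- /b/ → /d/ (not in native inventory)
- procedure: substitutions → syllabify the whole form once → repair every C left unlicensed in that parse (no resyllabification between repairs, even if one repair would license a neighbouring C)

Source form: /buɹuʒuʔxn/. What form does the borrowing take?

Substitution: /b/ → /d/, giving /duɹuʒuʔxn/.
The consonants /ʔ/, /x/, /n/ cannot be parsed into a legal (C)V syllable (no codas are permitted; onsets are limited to one consonant).
Epenthesis after each stranded consonant: /ʔ/ → /ʔi/, /x/ → /xi/, /n/ → /ni/.

duɹuʒuʔixini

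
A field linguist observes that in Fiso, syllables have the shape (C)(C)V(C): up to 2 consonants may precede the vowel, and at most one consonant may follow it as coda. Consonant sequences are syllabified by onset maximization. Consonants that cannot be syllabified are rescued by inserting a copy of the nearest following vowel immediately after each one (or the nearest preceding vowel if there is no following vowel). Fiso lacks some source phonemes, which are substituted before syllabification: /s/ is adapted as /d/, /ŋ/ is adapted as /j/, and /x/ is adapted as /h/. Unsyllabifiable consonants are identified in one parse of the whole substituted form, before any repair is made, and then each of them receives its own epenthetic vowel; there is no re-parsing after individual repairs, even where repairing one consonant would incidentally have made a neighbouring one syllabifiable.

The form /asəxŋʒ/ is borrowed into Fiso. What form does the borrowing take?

adəhjəʒə

Substitution: /s/ → /d/, /x/ → /h/, /ŋ/ → /j/, giving /adəhjʒ/.
The consonants /j/, /ʒ/ cannot be parsed into a legal (C)(C)V(C) syllable (at most one coda consonant is licensed; onsets may contain at most 2 consonants).
Inserting the epenthetic vowel yields /j/ → /jə/, /ʒ/ → /ʒə/.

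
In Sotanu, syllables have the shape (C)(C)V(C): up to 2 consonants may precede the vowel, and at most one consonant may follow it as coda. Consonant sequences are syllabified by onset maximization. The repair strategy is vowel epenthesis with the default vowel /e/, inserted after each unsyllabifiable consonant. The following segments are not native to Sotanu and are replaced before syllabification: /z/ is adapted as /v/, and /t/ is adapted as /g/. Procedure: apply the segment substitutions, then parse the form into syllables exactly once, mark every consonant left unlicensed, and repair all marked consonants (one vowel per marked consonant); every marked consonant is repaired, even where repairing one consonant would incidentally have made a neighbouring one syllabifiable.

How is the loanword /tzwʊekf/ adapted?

Substitution: /t/ → /g/, /z/ → /v/, giving /gvwʊekf/.
The consonants /g/, /f/ cannot be parsed into a legal (C)(C)V(C) syllable (at most one coda consonant is licensed; onsets may contain at most 2 consonants).
Each unlicensed consonant becomes the onset of a new syllable: /g/ → /ge/, /f/ → /fe/.

gevwʊekfe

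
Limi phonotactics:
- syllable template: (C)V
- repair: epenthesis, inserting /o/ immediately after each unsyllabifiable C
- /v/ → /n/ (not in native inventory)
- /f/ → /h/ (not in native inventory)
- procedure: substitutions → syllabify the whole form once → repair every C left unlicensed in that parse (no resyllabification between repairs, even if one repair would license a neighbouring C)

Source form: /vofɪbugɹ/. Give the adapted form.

Substitution: /v/ → /n/, /f/ → /h/, giving /nohɪbugɹ/.
The consonants /g/, /ɹ/ cannot be parsed into a legal (C)V syllable (no codas are permitted; onsets are limited to one consonant).
Each unlicensed consonant becomes the onset of a new syllable: /g/ → /go/, /ɹ/ → /ɹo/.

nohɪbugoɹo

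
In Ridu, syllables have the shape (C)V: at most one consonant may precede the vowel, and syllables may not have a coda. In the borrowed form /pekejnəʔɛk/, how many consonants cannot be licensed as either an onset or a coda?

2

Syllabifying with onset maximization leaves /j/, /k/ stranded (no codas are permitted; onsets are limited to one consonant).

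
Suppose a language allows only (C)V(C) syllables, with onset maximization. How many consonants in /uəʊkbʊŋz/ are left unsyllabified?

1

Under (C)V(C), the unsyllabifiable consonants are /z/ (at most one coda consonant is licensed; onsets are limited to one consonant).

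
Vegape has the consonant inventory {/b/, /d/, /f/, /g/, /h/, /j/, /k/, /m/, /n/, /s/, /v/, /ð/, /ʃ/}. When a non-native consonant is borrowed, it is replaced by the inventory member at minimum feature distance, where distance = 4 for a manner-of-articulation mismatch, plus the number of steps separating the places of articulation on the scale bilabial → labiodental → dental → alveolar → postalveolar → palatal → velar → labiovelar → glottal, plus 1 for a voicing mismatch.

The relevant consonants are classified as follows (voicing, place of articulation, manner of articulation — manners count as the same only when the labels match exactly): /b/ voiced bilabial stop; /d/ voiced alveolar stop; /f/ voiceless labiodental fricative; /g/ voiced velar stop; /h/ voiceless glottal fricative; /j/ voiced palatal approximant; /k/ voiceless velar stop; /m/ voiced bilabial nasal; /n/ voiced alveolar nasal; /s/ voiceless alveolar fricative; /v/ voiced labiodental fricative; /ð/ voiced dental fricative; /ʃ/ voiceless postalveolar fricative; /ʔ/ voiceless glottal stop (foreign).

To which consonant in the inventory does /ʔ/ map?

/k/ is closest: same manner (stop), place distance 2 (glottal→velar), same voicing; total 2. Next closest is /g/ at distance 3.

k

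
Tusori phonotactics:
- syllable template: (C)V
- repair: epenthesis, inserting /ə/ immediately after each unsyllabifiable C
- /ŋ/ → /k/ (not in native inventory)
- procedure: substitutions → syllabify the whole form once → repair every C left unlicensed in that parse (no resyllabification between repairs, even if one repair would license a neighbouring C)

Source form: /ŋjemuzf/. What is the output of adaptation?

kəjemuzəfə

Substitution: /ŋ/ → /k/, giving /kjemuzf/.
The consonants /k/, /z/, /f/ cannot be parsed into a legal (C)V syllable (no codas are permitted; onsets are limited to one consonant).
Epenthesis after each stranded consonant: /k/ → /kə/, /z/ → /zə/, /f/ → /fə/.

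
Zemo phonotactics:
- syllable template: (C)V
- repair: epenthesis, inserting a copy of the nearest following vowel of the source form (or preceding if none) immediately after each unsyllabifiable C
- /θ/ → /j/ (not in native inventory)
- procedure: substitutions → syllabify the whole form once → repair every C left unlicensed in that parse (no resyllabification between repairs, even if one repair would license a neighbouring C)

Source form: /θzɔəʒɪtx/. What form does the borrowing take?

jɔzɔəʒɪtɪxɪ

Substitution: /θ/ → /j/, giving /jzɔəʒɪtx/.
Under (C)V, the unsyllabifiable consonants are /j/, /t/, /x/ (no codas are permitted; onsets are limited to one consonant).
Epenthesis after each stranded consonant: /j/ → /jɔ/, /t/ → /tɪ/, /x/ → /xɪ/.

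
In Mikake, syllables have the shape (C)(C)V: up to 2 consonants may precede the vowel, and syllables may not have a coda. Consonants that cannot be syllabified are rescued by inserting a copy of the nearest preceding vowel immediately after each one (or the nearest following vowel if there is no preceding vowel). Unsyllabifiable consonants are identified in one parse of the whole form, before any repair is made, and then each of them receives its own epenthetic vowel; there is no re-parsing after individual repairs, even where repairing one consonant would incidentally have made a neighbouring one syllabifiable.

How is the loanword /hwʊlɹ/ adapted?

hwʊlʊɹʊ

Under (C)(C)V, the unsyllabifiable consonants are /l/, /ɹ/ (no codas are permitted; onsets may contain at most 2 consonants).
Each unlicensed consonant becomes the onset of a new syllable: /l/ → /lʊ/, /ɹ/ → /ɹʊ/.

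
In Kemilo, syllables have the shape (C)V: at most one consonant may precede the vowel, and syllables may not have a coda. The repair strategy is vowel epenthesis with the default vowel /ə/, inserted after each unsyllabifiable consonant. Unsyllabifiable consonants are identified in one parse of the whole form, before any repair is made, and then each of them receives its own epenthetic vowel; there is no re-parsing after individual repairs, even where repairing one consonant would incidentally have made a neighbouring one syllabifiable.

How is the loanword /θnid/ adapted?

θənidə

The consonants /θ/, /d/ cannot be parsed into a legal (C)V syllable (no codas are permitted; onsets are limited to one consonant).
Each unlicensed consonant becomes the onset of a new syllable: /θ/ → /θə/, /d/ → /də/.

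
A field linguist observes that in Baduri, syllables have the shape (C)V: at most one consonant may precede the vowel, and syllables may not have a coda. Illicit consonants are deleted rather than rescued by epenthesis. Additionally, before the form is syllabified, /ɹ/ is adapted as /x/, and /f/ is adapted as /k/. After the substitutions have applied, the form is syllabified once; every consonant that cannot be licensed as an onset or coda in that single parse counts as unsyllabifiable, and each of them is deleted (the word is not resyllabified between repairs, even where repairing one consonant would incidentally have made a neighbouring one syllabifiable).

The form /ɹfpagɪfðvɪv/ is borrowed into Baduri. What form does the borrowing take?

pagɪvɪ

Substitution: /ɹ/ → /x/, /f/ → /k/, giving /xkpagɪkðvɪv/.
Under (C)V, the unsyllabifiable consonants are /x/, /k/, /k/, /ð/, /v/ (no codas are permitted; onsets are limited to one consonant).
Deleting the stranded consonants removes /x/, /k/, /k/, /ð/, /v/.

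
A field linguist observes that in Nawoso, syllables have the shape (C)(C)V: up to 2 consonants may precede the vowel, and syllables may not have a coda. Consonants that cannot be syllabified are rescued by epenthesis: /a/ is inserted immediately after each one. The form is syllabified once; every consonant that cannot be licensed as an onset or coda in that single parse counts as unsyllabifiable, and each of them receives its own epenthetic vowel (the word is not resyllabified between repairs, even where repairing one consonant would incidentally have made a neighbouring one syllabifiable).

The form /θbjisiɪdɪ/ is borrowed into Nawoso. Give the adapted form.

Syllabifying with onset maximization leaves /θ/ stranded (no codas are permitted; onsets may contain at most 2 consonants).
Inserting the epenthetic vowel yields /θ/ → /θa/.

θabjisiɪdɪ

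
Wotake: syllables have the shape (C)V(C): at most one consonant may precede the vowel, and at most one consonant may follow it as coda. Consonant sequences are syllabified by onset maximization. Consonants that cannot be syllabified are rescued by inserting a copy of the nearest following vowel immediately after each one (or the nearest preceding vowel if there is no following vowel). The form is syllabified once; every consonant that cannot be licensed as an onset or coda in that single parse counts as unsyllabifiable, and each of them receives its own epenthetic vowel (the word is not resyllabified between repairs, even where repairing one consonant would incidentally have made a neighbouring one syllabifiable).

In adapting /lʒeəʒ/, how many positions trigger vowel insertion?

The unsyllabifiable consonants are /l/; each receives one epenthetic vowel.

1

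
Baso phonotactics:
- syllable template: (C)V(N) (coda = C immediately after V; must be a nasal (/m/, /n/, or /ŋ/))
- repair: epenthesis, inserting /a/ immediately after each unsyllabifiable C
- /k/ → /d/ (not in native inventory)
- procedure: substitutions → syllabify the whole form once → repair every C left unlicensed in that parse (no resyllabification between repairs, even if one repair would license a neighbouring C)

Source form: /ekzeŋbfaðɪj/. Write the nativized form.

Substitution: /k/ → /d/, giving /edzeŋbfaðɪj/.
Under (C)V(N), the unsyllabifiable consonants are /d/, /b/, /j/ (only a nasal (/m/, /n/, or /ŋ/) is licensed in coda position; onsets are limited to one consonant).
Inserting the epenthetic vowel yields /d/ → /da/, /b/ → /ba/, /j/ → /ja/.

edazeŋbafaðɪja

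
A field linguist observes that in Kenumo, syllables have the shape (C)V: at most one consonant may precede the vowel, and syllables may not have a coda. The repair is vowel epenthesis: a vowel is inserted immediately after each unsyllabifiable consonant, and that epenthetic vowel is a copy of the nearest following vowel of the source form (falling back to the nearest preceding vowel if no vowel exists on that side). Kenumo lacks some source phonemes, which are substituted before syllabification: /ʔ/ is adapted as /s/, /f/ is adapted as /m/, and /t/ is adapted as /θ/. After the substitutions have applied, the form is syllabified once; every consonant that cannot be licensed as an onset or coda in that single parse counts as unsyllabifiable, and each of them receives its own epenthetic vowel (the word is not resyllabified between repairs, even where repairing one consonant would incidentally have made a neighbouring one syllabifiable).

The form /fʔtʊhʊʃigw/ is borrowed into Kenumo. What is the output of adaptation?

Substitution: /f/ → /m/, /ʔ/ → /s/, /t/ → /θ/, giving /msθʊhʊʃigw/.
Syllabifying with onset maximization leaves /m/, /s/, /g/, /w/ stranded (no codas are permitted; onsets are limited to one consonant).
Each unlicensed consonant becomes the onset of a new syllable: /m/ → /mʊ/, /s/ → /sʊ/, /g/ → /gi/, /w/ → /wi/.

mʊsʊθʊhʊʃigiwi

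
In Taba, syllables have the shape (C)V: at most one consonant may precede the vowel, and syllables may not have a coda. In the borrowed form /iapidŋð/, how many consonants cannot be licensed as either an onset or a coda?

Under (C)V, the unsyllabifiable consonants are /d/, /ŋ/, /ð/ (no codas are permitted; onsets are limited to one consonant).

3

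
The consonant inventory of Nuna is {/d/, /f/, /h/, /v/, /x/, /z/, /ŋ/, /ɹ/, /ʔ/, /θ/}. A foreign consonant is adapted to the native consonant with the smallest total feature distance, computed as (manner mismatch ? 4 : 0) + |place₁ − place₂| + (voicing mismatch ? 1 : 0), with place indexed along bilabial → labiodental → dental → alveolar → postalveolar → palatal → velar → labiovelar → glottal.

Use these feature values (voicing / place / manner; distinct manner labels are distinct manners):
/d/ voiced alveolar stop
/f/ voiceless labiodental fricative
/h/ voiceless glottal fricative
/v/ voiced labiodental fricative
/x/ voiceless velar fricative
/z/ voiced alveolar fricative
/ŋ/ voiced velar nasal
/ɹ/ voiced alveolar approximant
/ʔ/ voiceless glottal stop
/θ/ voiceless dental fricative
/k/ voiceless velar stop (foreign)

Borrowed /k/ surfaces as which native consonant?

/ʔ/ is closest: same manner (stop), place distance 2 (velar→glottal), same voicing; total 2. Next closest is /d/ at distance 4.

ʔ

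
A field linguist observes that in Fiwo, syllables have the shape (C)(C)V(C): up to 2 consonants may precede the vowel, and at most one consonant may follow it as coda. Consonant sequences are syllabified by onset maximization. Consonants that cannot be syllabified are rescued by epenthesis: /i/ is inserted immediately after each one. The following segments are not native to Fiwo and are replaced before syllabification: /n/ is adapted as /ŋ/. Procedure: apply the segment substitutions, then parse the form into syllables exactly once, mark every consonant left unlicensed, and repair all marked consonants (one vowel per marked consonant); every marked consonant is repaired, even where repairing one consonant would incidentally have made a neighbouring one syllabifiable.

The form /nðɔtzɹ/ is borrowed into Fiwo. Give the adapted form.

Substitution: /n/ → /ŋ/, giving /ŋðɔtzɹ/.
The consonants /z/, /ɹ/ cannot be parsed into a legal (C)(C)V(C) syllable (at most one coda consonant is licensed; onsets may contain at most 2 consonants).
Inserting the epenthetic vowel yields /z/ → /zi/, /ɹ/ → /ɹi/.

ŋðɔtziɹi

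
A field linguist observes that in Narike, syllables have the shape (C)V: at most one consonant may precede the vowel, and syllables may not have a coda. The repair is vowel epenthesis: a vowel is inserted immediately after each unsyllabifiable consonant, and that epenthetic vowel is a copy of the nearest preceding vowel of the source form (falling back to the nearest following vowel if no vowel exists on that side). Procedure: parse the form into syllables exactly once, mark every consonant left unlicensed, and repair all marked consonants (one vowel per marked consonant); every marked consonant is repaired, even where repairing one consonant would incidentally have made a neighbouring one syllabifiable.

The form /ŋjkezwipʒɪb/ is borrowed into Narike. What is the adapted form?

Syllabifying with onset maximization leaves /ŋ/, /j/, /z/, /p/, /b/ stranded (no codas are permitted; onsets are limited to one consonant).
Inserting the epenthetic vowel yields /ŋ/ → /ŋe/, /j/ → /je/, /z/ → /ze/, /p/ → /pi/, /b/ → /bɪ/.

ŋejekezewipiʒɪbɪ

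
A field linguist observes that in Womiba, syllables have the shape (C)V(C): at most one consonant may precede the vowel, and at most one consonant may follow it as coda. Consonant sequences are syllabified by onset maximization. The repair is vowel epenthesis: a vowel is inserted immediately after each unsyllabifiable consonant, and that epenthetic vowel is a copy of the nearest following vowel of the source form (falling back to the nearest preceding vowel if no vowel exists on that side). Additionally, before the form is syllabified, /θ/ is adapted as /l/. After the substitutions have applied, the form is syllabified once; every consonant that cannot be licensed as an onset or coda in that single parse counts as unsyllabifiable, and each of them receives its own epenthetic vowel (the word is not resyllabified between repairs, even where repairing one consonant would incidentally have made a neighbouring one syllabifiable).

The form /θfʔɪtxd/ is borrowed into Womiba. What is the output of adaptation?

Substitution: /θ/ → /l/, giving /lfʔɪtxd/.
The consonants /l/, /f/, /x/, /d/ cannot be parsed into a legal (C)V(C) syllable (at most one coda consonant is licensed; onsets are limited to one consonant).
Each unlicensed consonant becomes the onset of a new syllable: /l/ → /lɪ/, /f/ → /fɪ/, /x/ → /xɪ/, /d/ → /dɪ/.

lɪfɪʔɪtxɪdɪ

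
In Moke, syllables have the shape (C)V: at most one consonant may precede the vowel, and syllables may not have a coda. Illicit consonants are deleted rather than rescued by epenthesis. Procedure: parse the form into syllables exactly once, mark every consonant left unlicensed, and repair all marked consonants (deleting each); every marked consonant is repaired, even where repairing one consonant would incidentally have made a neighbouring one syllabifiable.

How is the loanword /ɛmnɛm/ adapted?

ɛnɛ

Syllabifying with onset maximization leaves /m/, /m/ stranded (no codas are permitted; onsets are limited to one consonant).
Deleting the stranded consonants removes /m/, /m/.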